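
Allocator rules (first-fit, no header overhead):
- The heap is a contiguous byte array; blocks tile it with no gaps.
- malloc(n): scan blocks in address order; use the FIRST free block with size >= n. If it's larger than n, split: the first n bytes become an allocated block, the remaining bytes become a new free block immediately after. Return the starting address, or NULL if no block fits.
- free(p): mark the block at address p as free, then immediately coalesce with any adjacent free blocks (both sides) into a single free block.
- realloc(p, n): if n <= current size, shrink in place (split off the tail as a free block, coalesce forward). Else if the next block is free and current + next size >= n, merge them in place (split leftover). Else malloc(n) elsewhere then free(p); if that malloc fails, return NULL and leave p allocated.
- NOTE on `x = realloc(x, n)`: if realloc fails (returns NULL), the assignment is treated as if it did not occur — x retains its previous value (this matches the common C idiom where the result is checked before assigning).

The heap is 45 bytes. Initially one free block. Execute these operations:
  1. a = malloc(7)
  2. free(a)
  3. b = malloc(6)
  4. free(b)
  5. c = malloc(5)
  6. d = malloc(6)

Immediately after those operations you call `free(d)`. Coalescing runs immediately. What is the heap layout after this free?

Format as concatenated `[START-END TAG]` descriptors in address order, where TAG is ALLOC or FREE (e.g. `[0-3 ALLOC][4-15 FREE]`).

Answer: [0-4 ALLOC][5-44 FREE]

Derivation:
Op 1: a = malloc(7) -> a = 0; heap: [0-6 ALLOC][7-44 FREE]
Op 2: free(a) -> (freed a); heap: [0-44 FREE]
Op 3: b = malloc(6) -> b = 0; heap: [0-5 ALLOC][6-44 FREE]
Op 4: free(b) -> (freed b); heap: [0-44 FREE]
Op 5: c = malloc(5) -> c = 0; heap: [0-4 ALLOC][5-44 FREE]
Op 6: d = malloc(6) -> d = 5; heap: [0-4 ALLOC][5-10 ALLOC][11-44 FREE]
free(d): d = 5 -> block [5-10 ALLOC]; mark free, coalesce with adjacent free neighbors -> [0-4 ALLOC][5-44 FREE]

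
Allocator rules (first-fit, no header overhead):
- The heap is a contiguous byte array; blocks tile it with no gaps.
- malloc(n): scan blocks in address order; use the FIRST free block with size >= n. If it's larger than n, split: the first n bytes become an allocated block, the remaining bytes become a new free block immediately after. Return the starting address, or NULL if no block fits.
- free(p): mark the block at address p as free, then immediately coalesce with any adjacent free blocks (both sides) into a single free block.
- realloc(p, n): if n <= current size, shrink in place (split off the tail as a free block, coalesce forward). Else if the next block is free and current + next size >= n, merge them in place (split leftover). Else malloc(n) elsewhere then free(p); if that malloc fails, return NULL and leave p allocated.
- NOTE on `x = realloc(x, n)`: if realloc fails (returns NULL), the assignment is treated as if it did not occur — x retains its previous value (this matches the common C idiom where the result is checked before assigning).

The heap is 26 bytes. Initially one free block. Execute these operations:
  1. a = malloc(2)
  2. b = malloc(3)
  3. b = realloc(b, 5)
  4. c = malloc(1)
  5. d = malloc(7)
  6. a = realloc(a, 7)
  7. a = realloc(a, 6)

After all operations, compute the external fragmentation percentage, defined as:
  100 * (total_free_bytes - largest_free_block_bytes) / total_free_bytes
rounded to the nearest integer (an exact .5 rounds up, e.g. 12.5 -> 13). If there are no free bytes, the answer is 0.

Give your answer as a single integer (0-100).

Op 1: a = malloc(2) -> a = 0; heap: [0-1 ALLOC][2-25 FREE]
Op 2: b = malloc(3) -> b = 2; heap: [0-1 ALLOC][2-4 ALLOC][5-25 FREE]
Op 3: b = realloc(b, 5) -> b = 2; heap: [0-1 ALLOC][2-6 ALLOC][7-25 FREE]
Op 4: c = malloc(1) -> c = 7; heap: [0-1 ALLOC][2-6 ALLOC][7-7 ALLOC][8-25 FREE]
Op 5: d = malloc(7) -> d = 8; heap: [0-1 ALLOC][2-6 ALLOC][7-7 ALLOC][8-14 ALLOC][15-25 FREE]
Op 6: a = realloc(a, 7) -> a = 15; heap: [0-1 FREE][2-6 ALLOC][7-7 ALLOC][8-14 ALLOC][15-21 ALLOC][22-25 FREE]
Op 7: a = realloc(a, 6) -> a = 15; heap: [0-1 FREE][2-6 ALLOC][7-7 ALLOC][8-14 ALLOC][15-20 ALLOC][21-25 FREE]
Free blocks: [2 5] total_free=7 largest=5 -> 100*(7-5)/7 = 200/7 ≈ 28.571 -> rounds to 29

Answer: 29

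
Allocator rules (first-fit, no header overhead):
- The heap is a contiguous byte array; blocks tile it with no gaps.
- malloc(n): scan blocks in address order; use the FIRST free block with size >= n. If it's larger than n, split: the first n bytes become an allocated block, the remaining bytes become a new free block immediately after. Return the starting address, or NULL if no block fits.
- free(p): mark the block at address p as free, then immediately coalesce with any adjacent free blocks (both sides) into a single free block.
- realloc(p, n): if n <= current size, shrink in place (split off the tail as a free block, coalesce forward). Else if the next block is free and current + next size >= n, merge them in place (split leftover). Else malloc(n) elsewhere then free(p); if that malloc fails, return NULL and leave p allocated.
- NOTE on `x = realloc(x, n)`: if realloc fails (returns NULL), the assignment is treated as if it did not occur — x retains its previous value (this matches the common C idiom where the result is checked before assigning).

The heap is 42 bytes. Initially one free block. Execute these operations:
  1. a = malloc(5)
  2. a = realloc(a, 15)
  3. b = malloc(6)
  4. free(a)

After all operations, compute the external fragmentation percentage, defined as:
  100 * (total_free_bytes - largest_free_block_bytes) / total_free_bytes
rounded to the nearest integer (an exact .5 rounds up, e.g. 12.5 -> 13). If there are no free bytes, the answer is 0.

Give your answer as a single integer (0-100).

Op 1: a = malloc(5) -> a = 0; heap: [0-4 ALLOC][5-41 FREE]
Op 2: a = realloc(a, 15) -> a = 0; heap: [0-14 ALLOC][15-41 FREE]
Op 3: b = malloc(6) -> b = 15; heap: [0-14 ALLOC][15-20 ALLOC][21-41 FREE]
Op 4: free(a) -> (freed a); heap: [0-14 FREE][15-20 ALLOC][21-41 FREE]
Free blocks: [15 21] total_free=36 largest=21 -> 100*(36-21)/36 = 1500/36 ≈ 41.667 -> rounds to 42

Answer: 42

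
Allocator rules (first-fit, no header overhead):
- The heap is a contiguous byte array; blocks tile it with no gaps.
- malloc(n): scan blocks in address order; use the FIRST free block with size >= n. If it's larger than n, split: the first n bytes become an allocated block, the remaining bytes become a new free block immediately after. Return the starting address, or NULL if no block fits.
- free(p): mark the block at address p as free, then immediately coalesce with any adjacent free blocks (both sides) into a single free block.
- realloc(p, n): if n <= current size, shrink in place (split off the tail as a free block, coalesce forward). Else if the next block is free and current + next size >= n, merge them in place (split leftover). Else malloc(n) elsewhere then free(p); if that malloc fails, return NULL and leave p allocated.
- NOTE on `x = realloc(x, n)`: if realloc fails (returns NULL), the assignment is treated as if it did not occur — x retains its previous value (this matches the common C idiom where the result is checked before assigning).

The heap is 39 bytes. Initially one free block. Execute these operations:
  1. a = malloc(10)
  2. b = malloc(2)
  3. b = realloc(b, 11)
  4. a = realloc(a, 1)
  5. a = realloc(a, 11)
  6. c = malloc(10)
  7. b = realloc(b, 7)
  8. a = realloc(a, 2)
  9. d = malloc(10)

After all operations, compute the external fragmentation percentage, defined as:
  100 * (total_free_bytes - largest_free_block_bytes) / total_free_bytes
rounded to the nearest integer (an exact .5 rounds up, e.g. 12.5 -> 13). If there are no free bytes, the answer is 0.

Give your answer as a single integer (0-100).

Answer: 40

Derivation:
Op 1: a = malloc(10) -> a = 0; heap: [0-9 ALLOC][10-38 FREE]
Op 2: b = malloc(2) -> b = 10; heap: [0-9 ALLOC][10-11 ALLOC][12-38 FREE]
Op 3: b = realloc(b, 11) -> b = 10; heap: [0-9 ALLOC][10-20 ALLOC][21-38 FREE]
Op 4: a = realloc(a, 1) -> a = 0; heap: [0-0 ALLOC][1-9 FREE][10-20 ALLOC][21-38 FREE]
Op 5: a = realloc(a, 11) -> a = 21; heap: [0-9 FREE][10-20 ALLOC][21-31 ALLOC][32-38 FREE]
Op 6: c = malloc(10) -> c = 0; heap: [0-9 ALLOC][10-20 ALLOC][21-31 ALLOC][32-38 FREE]
Op 7: b = realloc(b, 7) -> b = 10; heap: [0-9 ALLOC][10-16 ALLOC][17-20 FREE][21-31 ALLOC][32-38 FREE]
Op 8: a = realloc(a, 2) -> a = 21; heap: [0-9 ALLOC][10-16 ALLOC][17-20 FREE][21-22 ALLOC][23-38 FREE]
Op 9: d = malloc(10) -> d = 23; heap: [0-9 ALLOC][10-16 ALLOC][17-20 FREE][21-22 ALLOC][23-32 ALLOC][33-38 FREE]
Free blocks: [4 6] total_free=10 largest=6 -> 100*(10-6)/10 = 400/10 = 40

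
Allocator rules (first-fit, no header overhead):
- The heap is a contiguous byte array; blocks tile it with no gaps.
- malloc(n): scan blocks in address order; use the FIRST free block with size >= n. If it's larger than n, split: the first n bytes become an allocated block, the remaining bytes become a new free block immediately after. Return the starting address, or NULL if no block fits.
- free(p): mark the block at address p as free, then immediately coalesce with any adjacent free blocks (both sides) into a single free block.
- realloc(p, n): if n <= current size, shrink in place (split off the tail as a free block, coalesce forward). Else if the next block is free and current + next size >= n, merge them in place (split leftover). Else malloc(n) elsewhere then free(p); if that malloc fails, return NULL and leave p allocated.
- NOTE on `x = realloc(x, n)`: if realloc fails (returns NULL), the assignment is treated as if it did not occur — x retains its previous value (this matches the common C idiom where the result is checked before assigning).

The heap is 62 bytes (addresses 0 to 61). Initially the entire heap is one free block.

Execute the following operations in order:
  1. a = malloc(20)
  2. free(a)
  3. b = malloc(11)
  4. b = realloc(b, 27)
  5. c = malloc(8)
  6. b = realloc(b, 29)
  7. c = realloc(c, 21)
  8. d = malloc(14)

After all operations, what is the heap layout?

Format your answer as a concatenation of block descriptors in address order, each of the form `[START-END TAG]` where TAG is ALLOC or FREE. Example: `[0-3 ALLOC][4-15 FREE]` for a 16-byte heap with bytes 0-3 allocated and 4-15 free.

Answer: [0-26 ALLOC][27-47 ALLOC][48-61 ALLOC]

Derivation:
Op 1: a = malloc(20) -> a = 0; heap: [0-19 ALLOC][20-61 FREE]
Op 2: free(a) -> (freed a); heap: [0-61 FREE]
Op 3: b = malloc(11) -> b = 0; heap: [0-10 ALLOC][11-61 FREE]
Op 4: b = realloc(b, 27) -> b = 0; heap: [0-26 ALLOC][27-61 FREE]
Op 5: c = malloc(8) -> c = 27; heap: [0-26 ALLOC][27-34 ALLOC][35-61 FREE]
Op 6: b = realloc(b, 29) -> NULL (b unchanged); heap: [0-26 ALLOC][27-34 ALLOC][35-61 FREE]
Op 7: c = realloc(c, 21) -> c = 27; heap: [0-26 ALLOC][27-47 ALLOC][48-61 FREE]
Op 8: d = malloc(14) -> d = 48; heap: [0-26 ALLOC][27-47 ALLOC][48-61 ALLOC]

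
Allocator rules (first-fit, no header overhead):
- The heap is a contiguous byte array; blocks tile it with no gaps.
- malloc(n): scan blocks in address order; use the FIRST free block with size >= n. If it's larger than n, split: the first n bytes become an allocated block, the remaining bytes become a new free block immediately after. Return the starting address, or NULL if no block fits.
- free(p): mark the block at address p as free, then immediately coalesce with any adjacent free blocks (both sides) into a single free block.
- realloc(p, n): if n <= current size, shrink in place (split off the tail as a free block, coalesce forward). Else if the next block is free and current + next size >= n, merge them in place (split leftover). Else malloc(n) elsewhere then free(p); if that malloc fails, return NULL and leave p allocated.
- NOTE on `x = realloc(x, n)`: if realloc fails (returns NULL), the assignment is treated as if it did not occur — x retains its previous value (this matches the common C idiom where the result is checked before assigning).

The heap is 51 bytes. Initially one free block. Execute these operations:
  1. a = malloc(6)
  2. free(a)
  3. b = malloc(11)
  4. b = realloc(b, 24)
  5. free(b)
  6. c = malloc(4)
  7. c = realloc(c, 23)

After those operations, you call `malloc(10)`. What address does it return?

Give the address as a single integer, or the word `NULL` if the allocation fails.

Op 1: a = malloc(6) -> a = 0; heap: [0-5 ALLOC][6-50 FREE]
Op 2: free(a) -> (freed a); heap: [0-50 FREE]
Op 3: b = malloc(11) -> b = 0; heap: [0-10 ALLOC][11-50 FREE]
Op 4: b = realloc(b, 24) -> b = 0; heap: [0-23 ALLOC][24-50 FREE]
Op 5: free(b) -> (freed b); heap: [0-50 FREE]
Op 6: c = malloc(4) -> c = 0; heap: [0-3 ALLOC][4-50 FREE]
Op 7: c = realloc(c, 23) -> c = 0; heap: [0-22 ALLOC][23-50 FREE]
malloc(10): first-fit scan over [0-22 ALLOC][23-50 FREE] -> 23

Answer: 23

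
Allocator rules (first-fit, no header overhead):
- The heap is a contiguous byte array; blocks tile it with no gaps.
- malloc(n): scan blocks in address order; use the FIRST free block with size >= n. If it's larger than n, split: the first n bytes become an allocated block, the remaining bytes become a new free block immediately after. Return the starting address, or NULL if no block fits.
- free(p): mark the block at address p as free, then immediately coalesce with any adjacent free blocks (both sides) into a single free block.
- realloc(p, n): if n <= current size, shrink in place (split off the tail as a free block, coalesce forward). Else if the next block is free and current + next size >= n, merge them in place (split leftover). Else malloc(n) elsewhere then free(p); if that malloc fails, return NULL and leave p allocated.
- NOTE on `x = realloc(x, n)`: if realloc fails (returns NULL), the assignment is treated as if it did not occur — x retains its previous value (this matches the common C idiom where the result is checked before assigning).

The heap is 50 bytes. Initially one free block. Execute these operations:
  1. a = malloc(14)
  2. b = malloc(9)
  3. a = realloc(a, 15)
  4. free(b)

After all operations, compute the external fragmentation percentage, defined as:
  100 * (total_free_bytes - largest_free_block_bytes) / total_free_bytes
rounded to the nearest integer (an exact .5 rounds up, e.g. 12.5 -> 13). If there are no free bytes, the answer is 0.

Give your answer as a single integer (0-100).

Op 1: a = malloc(14) -> a = 0; heap: [0-13 ALLOC][14-49 FREE]
Op 2: b = malloc(9) -> b = 14; heap: [0-13 ALLOC][14-22 ALLOC][23-49 FREE]
Op 3: a = realloc(a, 15) -> a = 23; heap: [0-13 FREE][14-22 ALLOC][23-37 ALLOC][38-49 FREE]
Op 4: free(b) -> (freed b); heap: [0-22 FREE][23-37 ALLOC][38-49 FREE]
Free blocks: [23 12] total_free=35 largest=23 -> 100*(35-23)/35 = 1200/35 ≈ 34.286 -> rounds to 34

Answer: 34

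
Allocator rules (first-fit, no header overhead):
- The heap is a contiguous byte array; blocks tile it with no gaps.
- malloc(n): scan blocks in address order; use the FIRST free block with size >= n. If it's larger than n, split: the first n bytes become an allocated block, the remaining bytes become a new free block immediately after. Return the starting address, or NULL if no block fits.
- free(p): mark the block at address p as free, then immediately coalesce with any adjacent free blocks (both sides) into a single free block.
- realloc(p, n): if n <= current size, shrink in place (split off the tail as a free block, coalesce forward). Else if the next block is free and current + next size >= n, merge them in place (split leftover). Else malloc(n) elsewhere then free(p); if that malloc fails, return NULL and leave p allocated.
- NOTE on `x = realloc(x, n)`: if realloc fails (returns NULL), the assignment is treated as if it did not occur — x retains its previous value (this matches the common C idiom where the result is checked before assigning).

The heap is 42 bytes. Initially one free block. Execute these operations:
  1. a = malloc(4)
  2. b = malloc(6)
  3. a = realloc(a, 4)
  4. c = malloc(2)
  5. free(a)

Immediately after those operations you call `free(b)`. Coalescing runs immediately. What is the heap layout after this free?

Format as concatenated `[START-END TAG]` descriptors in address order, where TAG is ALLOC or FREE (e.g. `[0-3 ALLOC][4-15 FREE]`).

Answer: [0-9 FREE][10-11 ALLOC][12-41 FREE]

Derivation:
Op 1: a = malloc(4) -> a = 0; heap: [0-3 ALLOC][4-41 FREE]
Op 2: b = malloc(6) -> b = 4; heap: [0-3 ALLOC][4-9 ALLOC][10-41 FREE]
Op 3: a = realloc(a, 4) -> a = 0; heap: [0-3 ALLOC][4-9 ALLOC][10-41 FREE]
Op 4: c = malloc(2) -> c = 10; heap: [0-3 ALLOC][4-9 ALLOC][10-11 ALLOC][12-41 FREE]
Op 5: free(a) -> (freed a); heap: [0-3 FREE][4-9 ALLOC][10-11 ALLOC][12-41 FREE]
free(b): b = 4 -> block [4-9 ALLOC]; mark free, coalesce with adjacent free neighbors -> [0-9 FREE][10-11 ALLOC][12-41 FREE]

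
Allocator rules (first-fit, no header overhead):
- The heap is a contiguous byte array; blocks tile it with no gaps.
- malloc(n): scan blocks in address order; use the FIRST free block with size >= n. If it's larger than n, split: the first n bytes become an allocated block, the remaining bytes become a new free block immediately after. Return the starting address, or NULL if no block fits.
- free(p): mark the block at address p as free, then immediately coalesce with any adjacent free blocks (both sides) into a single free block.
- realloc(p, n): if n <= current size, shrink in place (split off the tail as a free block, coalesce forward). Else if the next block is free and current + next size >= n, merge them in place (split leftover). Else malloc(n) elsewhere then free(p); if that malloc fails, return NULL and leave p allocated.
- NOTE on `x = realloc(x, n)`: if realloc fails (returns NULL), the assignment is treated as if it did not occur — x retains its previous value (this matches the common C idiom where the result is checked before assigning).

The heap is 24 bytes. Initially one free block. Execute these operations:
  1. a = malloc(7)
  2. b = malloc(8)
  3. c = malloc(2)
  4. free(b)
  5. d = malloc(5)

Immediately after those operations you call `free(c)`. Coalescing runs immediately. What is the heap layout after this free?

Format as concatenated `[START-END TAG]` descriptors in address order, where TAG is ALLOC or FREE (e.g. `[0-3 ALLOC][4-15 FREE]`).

Answer: [0-6 ALLOC][7-11 ALLOC][12-23 FREE]

Derivation:
Op 1: a = malloc(7) -> a = 0; heap: [0-6 ALLOC][7-23 FREE]
Op 2: b = malloc(8) -> b = 7; heap: [0-6 ALLOC][7-14 ALLOC][15-23 FREE]
Op 3: c = malloc(2) -> c = 15; heap: [0-6 ALLOC][7-14 ALLOC][15-16 ALLOC][17-23 FREE]
Op 4: free(b) -> (freed b); heap: [0-6 ALLOC][7-14 FREE][15-16 ALLOC][17-23 FREE]
Op 5: d = malloc(5) -> d = 7; heap: [0-6 ALLOC][7-11 ALLOC][12-14 FREE][15-16 ALLOC][17-23 FREE]
free(c): c = 15 -> block [15-16 ALLOC]; mark free, coalesce with adjacent free neighbors -> [0-6 ALLOC][7-11 ALLOC][12-23 FREE]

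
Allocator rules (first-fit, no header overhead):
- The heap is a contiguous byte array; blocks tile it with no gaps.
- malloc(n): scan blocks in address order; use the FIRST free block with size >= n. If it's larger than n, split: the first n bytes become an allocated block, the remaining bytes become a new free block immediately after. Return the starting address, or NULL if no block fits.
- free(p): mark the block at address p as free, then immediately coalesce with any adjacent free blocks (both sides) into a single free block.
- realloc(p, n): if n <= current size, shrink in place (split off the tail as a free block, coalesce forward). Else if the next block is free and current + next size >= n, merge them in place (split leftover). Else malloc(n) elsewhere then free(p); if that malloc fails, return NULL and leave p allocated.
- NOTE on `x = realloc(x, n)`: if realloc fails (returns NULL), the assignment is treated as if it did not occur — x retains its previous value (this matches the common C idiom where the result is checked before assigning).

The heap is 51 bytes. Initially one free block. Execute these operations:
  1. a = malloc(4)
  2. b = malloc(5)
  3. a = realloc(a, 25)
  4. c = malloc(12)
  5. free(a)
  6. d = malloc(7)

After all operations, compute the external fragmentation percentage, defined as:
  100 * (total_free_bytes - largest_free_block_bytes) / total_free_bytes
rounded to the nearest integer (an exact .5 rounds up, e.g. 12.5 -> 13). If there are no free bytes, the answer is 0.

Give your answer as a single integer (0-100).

Answer: 33

Derivation:
Op 1: a = malloc(4) -> a = 0; heap: [0-3 ALLOC][4-50 FREE]
Op 2: b = malloc(5) -> b = 4; heap: [0-3 ALLOC][4-8 ALLOC][9-50 FREE]
Op 3: a = realloc(a, 25) -> a = 9; heap: [0-3 FREE][4-8 ALLOC][9-33 ALLOC][34-50 FREE]
Op 4: c = malloc(12) -> c = 34; heap: [0-3 FREE][4-8 ALLOC][9-33 ALLOC][34-45 ALLOC][46-50 FREE]
Op 5: free(a) -> (freed a); heap: [0-3 FREE][4-8 ALLOC][9-33 FREE][34-45 ALLOC][46-50 FREE]
Op 6: d = malloc(7) -> d = 9; heap: [0-3 FREE][4-8 ALLOC][9-15 ALLOC][16-33 FREE][34-45 ALLOC][46-50 FREE]
Free blocks: [4 18 5] total_free=27 largest=18 -> 100*(27-18)/27 = 900/27 ≈ 33.333 -> rounds to 33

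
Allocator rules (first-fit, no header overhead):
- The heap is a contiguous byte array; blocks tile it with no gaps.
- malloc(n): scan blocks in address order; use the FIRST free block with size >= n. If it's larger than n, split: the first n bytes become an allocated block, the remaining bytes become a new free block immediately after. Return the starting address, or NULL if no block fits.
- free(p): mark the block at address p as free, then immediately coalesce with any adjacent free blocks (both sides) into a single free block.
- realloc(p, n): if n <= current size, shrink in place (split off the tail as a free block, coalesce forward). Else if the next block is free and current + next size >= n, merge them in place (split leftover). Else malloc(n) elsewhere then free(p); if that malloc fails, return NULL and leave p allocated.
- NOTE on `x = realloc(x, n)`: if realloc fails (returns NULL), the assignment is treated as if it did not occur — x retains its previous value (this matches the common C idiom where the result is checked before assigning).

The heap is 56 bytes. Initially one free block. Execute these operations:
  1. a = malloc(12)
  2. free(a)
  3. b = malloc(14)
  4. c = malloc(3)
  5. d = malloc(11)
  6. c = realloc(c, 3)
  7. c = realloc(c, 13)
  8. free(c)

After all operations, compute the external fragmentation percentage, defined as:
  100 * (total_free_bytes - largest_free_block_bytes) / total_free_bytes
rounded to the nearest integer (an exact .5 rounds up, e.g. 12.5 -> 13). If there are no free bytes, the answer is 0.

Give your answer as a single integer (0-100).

Answer: 10

Derivation:
Op 1: a = malloc(12) -> a = 0; heap: [0-11 ALLOC][12-55 FREE]
Op 2: free(a) -> (freed a); heap: [0-55 FREE]
Op 3: b = malloc(14) -> b = 0; heap: [0-13 ALLOC][14-55 FREE]
Op 4: c = malloc(3) -> c = 14; heap: [0-13 ALLOC][14-16 ALLOC][17-55 FREE]
Op 5: d = malloc(11) -> d = 17; heap: [0-13 ALLOC][14-16 ALLOC][17-27 ALLOC][28-55 FREE]
Op 6: c = realloc(c, 3) -> c = 14; heap: [0-13 ALLOC][14-16 ALLOC][17-27 ALLOC][28-55 FREE]
Op 7: c = realloc(c, 13) -> c = 28; heap: [0-13 ALLOC][14-16 FREE][17-27 ALLOC][28-40 ALLOC][41-55 FREE]
Op 8: free(c) -> (freed c); heap: [0-13 ALLOC][14-16 FREE][17-27 ALLOC][28-55 FREE]
Free blocks: [3 28] total_free=31 largest=28 -> 100*(31-28)/31 = 300/31 ≈ 9.677 -> rounds to 10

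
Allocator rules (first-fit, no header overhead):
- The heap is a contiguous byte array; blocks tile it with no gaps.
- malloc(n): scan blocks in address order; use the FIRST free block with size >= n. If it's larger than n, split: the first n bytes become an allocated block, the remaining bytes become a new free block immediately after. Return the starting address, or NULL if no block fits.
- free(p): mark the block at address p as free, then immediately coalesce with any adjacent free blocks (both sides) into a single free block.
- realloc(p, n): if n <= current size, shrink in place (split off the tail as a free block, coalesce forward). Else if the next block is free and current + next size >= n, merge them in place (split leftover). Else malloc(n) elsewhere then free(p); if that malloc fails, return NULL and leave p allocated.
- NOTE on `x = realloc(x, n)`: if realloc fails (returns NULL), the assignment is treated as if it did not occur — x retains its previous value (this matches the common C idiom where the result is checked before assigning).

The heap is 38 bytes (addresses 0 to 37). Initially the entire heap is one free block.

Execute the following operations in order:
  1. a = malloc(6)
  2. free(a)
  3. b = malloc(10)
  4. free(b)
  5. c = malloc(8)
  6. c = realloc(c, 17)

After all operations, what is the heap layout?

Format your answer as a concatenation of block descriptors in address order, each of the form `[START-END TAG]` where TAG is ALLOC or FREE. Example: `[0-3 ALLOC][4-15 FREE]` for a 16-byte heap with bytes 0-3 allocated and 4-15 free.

Answer: [0-16 ALLOC][17-37 FREE]

Derivation:
Op 1: a = malloc(6) -> a = 0; heap: [0-5 ALLOC][6-37 FREE]
Op 2: free(a) -> (freed a); heap: [0-37 FREE]
Op 3: b = malloc(10) -> b = 0; heap: [0-9 ALLOC][10-37 FREE]
Op 4: free(b) -> (freed b); heap: [0-37 FREE]
Op 5: c = malloc(8) -> c = 0; heap: [0-7 ALLOC][8-37 FREE]
Op 6: c = realloc(c, 17) -> c = 0; heap: [0-16 ALLOC][17-37 FREE]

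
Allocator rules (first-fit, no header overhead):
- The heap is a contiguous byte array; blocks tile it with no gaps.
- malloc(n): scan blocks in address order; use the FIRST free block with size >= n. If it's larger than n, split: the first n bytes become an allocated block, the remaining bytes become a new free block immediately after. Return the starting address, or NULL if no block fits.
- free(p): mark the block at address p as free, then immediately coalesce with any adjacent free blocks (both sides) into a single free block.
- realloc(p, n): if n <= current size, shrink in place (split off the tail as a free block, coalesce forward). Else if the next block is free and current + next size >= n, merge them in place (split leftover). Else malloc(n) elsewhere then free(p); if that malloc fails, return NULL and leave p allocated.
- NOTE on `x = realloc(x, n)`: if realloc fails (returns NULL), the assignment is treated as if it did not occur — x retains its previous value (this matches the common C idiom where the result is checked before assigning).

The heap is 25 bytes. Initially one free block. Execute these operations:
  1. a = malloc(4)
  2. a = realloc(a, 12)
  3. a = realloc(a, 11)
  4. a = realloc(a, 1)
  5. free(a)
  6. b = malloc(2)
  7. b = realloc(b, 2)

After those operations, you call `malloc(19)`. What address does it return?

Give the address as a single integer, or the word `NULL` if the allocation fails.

Answer: 2

Derivation:
Op 1: a = malloc(4) -> a = 0; heap: [0-3 ALLOC][4-24 FREE]
Op 2: a = realloc(a, 12) -> a = 0; heap: [0-11 ALLOC][12-24 FREE]
Op 3: a = realloc(a, 11) -> a = 0; heap: [0-10 ALLOC][11-24 FREE]
Op 4: a = realloc(a, 1) -> a = 0; heap: [0-0 ALLOC][1-24 FREE]
Op 5: free(a) -> (freed a); heap: [0-24 FREE]
Op 6: b = malloc(2) -> b = 0; heap: [0-1 ALLOC][2-24 FREE]
Op 7: b = realloc(b, 2) -> b = 0; heap: [0-1 ALLOC][2-24 FREE]
malloc(19): first-fit scan over [0-1 ALLOC][2-24 FREE] -> 2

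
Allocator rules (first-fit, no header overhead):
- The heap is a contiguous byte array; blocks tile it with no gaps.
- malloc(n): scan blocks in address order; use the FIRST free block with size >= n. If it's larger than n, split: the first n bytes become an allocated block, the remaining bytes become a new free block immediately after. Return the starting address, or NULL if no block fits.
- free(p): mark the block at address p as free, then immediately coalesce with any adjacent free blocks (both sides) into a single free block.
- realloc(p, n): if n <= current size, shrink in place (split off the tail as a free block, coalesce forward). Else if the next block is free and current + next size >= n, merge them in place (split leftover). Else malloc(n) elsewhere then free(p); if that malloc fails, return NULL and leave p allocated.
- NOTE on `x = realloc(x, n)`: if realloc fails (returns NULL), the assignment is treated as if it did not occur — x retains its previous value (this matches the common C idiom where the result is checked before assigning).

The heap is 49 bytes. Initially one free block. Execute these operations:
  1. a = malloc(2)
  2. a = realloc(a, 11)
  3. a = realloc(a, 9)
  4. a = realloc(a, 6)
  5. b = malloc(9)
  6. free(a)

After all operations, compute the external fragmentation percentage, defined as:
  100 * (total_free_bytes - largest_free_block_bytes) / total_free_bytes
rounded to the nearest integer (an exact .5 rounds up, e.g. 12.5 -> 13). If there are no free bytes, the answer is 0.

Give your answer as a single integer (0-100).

Op 1: a = malloc(2) -> a = 0; heap: [0-1 ALLOC][2-48 FREE]
Op 2: a = realloc(a, 11) -> a = 0; heap: [0-10 ALLOC][11-48 FREE]
Op 3: a = realloc(a, 9) -> a = 0; heap: [0-8 ALLOC][9-48 FREE]
Op 4: a = realloc(a, 6) -> a = 0; heap: [0-5 ALLOC][6-48 FREE]
Op 5: b = malloc(9) -> b = 6; heap: [0-5 ALLOC][6-14 ALLOC][15-48 FREE]
Op 6: free(a) -> (freed a); heap: [0-5 FREE][6-14 ALLOC][15-48 FREE]
Free blocks: [6 34] total_free=40 largest=34 -> 100*(40-34)/40 = 600/40 = 15

Answer: 15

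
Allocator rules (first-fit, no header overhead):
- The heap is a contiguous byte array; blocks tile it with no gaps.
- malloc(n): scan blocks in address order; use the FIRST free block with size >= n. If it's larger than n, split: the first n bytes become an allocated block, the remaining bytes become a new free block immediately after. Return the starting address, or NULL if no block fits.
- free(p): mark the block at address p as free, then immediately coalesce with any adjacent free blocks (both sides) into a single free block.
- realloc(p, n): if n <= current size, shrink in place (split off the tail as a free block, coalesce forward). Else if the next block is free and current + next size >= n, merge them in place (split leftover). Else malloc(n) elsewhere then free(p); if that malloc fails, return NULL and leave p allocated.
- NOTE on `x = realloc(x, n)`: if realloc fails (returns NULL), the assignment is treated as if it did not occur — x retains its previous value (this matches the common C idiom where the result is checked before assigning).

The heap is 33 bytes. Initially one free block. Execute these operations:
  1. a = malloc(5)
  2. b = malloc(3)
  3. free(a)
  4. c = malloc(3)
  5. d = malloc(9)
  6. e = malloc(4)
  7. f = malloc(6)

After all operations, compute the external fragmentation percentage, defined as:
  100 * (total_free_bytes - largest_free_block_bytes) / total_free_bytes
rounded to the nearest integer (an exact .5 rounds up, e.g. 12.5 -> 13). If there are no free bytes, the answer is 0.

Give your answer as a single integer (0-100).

Op 1: a = malloc(5) -> a = 0; heap: [0-4 ALLOC][5-32 FREE]
Op 2: b = malloc(3) -> b = 5; heap: [0-4 ALLOC][5-7 ALLOC][8-32 FREE]
Op 3: free(a) -> (freed a); heap: [0-4 FREE][5-7 ALLOC][8-32 FREE]
Op 4: c = malloc(3) -> c = 0; heap: [0-2 ALLOC][3-4 FREE][5-7 ALLOC][8-32 FREE]
Op 5: d = malloc(9) -> d = 8; heap: [0-2 ALLOC][3-4 FREE][5-7 ALLOC][8-16 ALLOC][17-32 FREE]
Op 6: e = malloc(4) -> e = 17; heap: [0-2 ALLOC][3-4 FREE][5-7 ALLOC][8-16 ALLOC][17-20 ALLOC][21-32 FREE]
Op 7: f = malloc(6) -> f = 21; heap: [0-2 ALLOC][3-4 FREE][5-7 ALLOC][8-16 ALLOC][17-20 ALLOC][21-26 ALLOC][27-32 FREE]
Free blocks: [2 6] total_free=8 largest=6 -> 100*(8-6)/8 = 200/8 = 25

Answer: 25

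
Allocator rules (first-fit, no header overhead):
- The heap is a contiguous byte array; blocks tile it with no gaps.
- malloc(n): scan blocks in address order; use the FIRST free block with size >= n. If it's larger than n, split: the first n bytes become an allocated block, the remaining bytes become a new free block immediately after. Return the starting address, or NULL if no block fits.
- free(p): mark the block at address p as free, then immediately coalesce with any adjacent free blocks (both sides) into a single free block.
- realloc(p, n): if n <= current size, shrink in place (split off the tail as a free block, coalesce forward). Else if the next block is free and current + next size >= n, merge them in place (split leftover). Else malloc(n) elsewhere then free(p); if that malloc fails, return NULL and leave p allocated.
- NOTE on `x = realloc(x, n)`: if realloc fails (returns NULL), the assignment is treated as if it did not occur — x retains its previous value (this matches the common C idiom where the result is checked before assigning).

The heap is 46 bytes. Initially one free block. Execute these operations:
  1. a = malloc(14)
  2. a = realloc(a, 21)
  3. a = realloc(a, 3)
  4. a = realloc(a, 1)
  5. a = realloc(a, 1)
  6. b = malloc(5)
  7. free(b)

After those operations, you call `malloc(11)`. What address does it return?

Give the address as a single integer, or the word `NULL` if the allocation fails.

Answer: 1

Derivation:
Op 1: a = malloc(14) -> a = 0; heap: [0-13 ALLOC][14-45 FREE]
Op 2: a = realloc(a, 21) -> a = 0; heap: [0-20 ALLOC][21-45 FREE]
Op 3: a = realloc(a, 3) -> a = 0; heap: [0-2 ALLOC][3-45 FREE]
Op 4: a = realloc(a, 1) -> a = 0; heap: [0-0 ALLOC][1-45 FREE]
Op 5: a = realloc(a, 1) -> a = 0; heap: [0-0 ALLOC][1-45 FREE]
Op 6: b = malloc(5) -> b = 1; heap: [0-0 ALLOC][1-5 ALLOC][6-45 FREE]
Op 7: free(b) -> (freed b); heap: [0-0 ALLOC][1-45 FREE]
malloc(11): first-fit scan over [0-0 ALLOC][1-45 FREE] -> 1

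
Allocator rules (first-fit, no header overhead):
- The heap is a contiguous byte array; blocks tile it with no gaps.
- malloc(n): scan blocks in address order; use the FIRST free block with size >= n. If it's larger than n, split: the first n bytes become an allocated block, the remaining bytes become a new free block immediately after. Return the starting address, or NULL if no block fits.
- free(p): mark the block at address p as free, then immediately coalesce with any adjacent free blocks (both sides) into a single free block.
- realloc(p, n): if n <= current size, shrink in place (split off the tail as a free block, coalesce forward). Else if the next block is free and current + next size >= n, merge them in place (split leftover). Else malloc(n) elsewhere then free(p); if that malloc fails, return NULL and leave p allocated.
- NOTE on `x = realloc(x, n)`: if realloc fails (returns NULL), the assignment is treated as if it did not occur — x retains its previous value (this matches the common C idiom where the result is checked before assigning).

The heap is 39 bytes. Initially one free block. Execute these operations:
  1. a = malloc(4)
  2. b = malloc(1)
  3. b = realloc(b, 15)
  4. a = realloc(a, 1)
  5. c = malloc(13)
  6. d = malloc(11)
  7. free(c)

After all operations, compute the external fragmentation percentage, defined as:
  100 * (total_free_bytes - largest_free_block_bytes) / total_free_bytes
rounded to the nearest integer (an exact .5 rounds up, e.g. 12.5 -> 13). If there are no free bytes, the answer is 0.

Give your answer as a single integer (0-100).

Op 1: a = malloc(4) -> a = 0; heap: [0-3 ALLOC][4-38 FREE]
Op 2: b = malloc(1) -> b = 4; heap: [0-3 ALLOC][4-4 ALLOC][5-38 FREE]
Op 3: b = realloc(b, 15) -> b = 4; heap: [0-3 ALLOC][4-18 ALLOC][19-38 FREE]
Op 4: a = realloc(a, 1) -> a = 0; heap: [0-0 ALLOC][1-3 FREE][4-18 ALLOC][19-38 FREE]
Op 5: c = malloc(13) -> c = 19; heap: [0-0 ALLOC][1-3 FREE][4-18 ALLOC][19-31 ALLOC][32-38 FREE]
Op 6: d = malloc(11) -> d = NULL; heap: [0-0 ALLOC][1-3 FREE][4-18 ALLOC][19-31 ALLOC][32-38 FREE]
Op 7: free(c) -> (freed c); heap: [0-0 ALLOC][1-3 FREE][4-18 ALLOC][19-38 FREE]
Free blocks: [3 20] total_free=23 largest=20 -> 100*(23-20)/23 = 300/23 ≈ 13.043 -> rounds to 13

Answer: 13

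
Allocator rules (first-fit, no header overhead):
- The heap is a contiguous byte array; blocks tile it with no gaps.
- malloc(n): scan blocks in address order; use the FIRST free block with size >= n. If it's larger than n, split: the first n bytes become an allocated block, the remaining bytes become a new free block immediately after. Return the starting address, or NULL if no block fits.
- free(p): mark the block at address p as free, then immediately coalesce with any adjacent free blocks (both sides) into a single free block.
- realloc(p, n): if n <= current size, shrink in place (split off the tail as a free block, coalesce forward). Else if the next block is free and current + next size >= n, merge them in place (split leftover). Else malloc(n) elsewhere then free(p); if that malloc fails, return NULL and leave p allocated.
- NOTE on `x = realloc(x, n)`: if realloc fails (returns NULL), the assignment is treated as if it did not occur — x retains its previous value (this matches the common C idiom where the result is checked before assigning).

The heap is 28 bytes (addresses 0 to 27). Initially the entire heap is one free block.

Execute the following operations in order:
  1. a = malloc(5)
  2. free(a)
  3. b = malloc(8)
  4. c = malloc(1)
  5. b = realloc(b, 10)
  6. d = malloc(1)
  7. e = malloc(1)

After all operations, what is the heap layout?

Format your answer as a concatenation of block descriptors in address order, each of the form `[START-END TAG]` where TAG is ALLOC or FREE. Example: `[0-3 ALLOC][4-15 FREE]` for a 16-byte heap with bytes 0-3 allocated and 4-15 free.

Op 1: a = malloc(5) -> a = 0; heap: [0-4 ALLOC][5-27 FREE]
Op 2: free(a) -> (freed a); heap: [0-27 FREE]
Op 3: b = malloc(8) -> b = 0; heap: [0-7 ALLOC][8-27 FREE]
Op 4: c = malloc(1) -> c = 8; heap: [0-7 ALLOC][8-8 ALLOC][9-27 FREE]
Op 5: b = realloc(b, 10) -> b = 9; heap: [0-7 FREE][8-8 ALLOC][9-18 ALLOC][19-27 FREE]
Op 6: d = malloc(1) -> d = 0; heap: [0-0 ALLOC][1-7 FREE][8-8 ALLOC][9-18 ALLOC][19-27 FREE]
Op 7: e = malloc(1) -> e = 1; heap: [0-0 ALLOC][1-1 ALLOC][2-7 FREE][8-8 ALLOC][9-18 ALLOC][19-27 FREE]

Answer: [0-0 ALLOC][1-1 ALLOC][2-7 FREE][8-8 ALLOC][9-18 ALLOC][19-27 FREE]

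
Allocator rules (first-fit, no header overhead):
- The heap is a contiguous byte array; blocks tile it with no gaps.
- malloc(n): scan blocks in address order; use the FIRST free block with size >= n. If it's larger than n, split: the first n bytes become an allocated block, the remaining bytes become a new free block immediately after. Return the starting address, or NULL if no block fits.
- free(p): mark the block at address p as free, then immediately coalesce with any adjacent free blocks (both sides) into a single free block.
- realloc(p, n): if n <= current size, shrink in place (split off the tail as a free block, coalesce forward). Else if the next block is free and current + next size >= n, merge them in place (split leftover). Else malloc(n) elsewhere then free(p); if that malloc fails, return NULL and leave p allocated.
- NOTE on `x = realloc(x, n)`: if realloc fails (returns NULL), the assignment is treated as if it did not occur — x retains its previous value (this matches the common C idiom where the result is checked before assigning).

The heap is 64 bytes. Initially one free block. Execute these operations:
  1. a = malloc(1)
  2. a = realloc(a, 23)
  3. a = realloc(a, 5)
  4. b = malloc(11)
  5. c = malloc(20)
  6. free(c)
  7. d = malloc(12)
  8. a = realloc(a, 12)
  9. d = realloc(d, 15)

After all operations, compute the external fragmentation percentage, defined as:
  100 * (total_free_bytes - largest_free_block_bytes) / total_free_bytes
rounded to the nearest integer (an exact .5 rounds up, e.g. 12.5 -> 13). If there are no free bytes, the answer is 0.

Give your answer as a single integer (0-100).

Answer: 54

Derivation:
Op 1: a = malloc(1) -> a = 0; heap: [0-0 ALLOC][1-63 FREE]
Op 2: a = realloc(a, 23) -> a = 0; heap: [0-22 ALLOC][23-63 FREE]
Op 3: a = realloc(a, 5) -> a = 0; heap: [0-4 ALLOC][5-63 FREE]
Op 4: b = malloc(11) -> b = 5; heap: [0-4 ALLOC][5-15 ALLOC][16-63 FREE]
Op 5: c = malloc(20) -> c = 16; heap: [0-4 ALLOC][5-15 ALLOC][16-35 ALLOC][36-63 FREE]
Op 6: free(c) -> (freed c); heap: [0-4 ALLOC][5-15 ALLOC][16-63 FREE]
Op 7: d = malloc(12) -> d = 16; heap: [0-4 ALLOC][5-15 ALLOC][16-27 ALLOC][28-63 FREE]
Op 8: a = realloc(a, 12) -> a = 28; heap: [0-4 FREE][5-15 ALLOC][16-27 ALLOC][28-39 ALLOC][40-63 FREE]
Op 9: d = realloc(d, 15) -> d = 40; heap: [0-4 FREE][5-15 ALLOC][16-27 FREE][28-39 ALLOC][40-54 ALLOC][55-63 FREE]
Free blocks: [5 12 9] total_free=26 largest=12 -> 100*(26-12)/26 = 1400/26 ≈ 53.846 -> rounds to 54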